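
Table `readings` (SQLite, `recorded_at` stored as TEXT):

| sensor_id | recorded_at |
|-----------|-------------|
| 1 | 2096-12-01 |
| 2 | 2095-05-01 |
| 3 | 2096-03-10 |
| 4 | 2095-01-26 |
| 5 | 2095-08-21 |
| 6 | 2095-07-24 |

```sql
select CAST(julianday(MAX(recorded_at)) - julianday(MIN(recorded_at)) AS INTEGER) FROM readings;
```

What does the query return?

675

MIN = 2095-01-26, MAX = 2096-12-01.
5 days remain in January 2095 after the 26th (31 − 26).
Full months from February 2095 through November 2096 contribute their day counts.
Then 1 day into December 2096.
Total: 5 + 28 + 31 + 30 + 31 + 30 + 31 + 31 + 30 + 31 + 30 + 31 + 31 + 29 + 31 + 30 + 31 + 30 + 31 + 31 + 30 + 31 + 30 + 1 = 675.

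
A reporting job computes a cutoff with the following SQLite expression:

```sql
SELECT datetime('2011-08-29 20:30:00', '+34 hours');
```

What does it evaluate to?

+34 hours from 2011-08-29 20:30:00 is 2011-08-31 06:30:00 (crosses midnight).

2011-08-31 06:30:00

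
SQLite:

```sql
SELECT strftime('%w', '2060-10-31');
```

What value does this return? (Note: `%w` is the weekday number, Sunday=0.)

0

2060-10-31 is a Sunday; with Sunday=0 that is 0.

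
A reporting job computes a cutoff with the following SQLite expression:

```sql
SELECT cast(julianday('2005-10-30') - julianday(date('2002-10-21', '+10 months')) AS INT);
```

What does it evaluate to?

Adding +10 months to 2002-10-21 gives 2003-08-21.
10 days remain in August 2003 after the 21st (31 − 21).
Full months from September 2003 through September 2005 contribute their day counts.
Then 30 days into October 2005.
Total: 10 + 30 + 31 + 30 + 31 + 31 + 29 + 31 + 30 + 31 + 30 + 31 + 31 + 30 + 31 + 30 + 31 + 31 + 28 + 31 + 30 + 31 + 30 + 31 + 31 + 30 + 30 = 801.

801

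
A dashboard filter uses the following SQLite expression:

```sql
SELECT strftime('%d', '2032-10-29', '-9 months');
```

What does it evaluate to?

29

First apply '-9 months': 2032-10-29 → 2032-01-29.
`%d` extracts the 2-digit day of month: 29.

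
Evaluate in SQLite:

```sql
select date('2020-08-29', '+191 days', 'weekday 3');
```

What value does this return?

2021-03-10

Applying '+191 days' to 2020-08-29: counting 191 days forward gives 2021-03-08.
`weekday 3` advances to the next Wednesday; 2021-03-08 is a Monday, so it moves forward to 2021-03-10.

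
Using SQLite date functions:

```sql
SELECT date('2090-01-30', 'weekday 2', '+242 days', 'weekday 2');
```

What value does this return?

`weekday 2` advances to the next Tuesday; 2090-01-30 is a Monday, so it moves forward to 2090-01-31.
Applying '+242 days' to 2090-01-31: counting 242 days forward gives 2090-09-30.
`weekday 2` advances to the next Tuesday; 2090-09-30 is a Saturday, so it moves forward to 2090-10-03.

2090-10-03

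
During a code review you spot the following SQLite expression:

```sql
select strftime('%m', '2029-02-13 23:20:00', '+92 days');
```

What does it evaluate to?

First apply '+92 days': 2029-02-13 23:20:00 → 2029-05-16 23:20:00.
`%m` extracts the 2-digit month (01-12): 05.

05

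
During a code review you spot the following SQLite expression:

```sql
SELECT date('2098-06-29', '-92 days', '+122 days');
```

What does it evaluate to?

2098-07-29

Applying '-92 days' to 2098-06-29: counting 92 days back gives 2098-03-29.
Applying '+122 days' to 2098-03-29: counting 122 days forward gives 2098-07-29.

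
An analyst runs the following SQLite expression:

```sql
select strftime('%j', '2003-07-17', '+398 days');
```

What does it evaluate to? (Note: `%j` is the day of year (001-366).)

231

First apply '+398 days': 2003-07-17 → 2004-08-18.
Day-of-year for 2004-08-18: days since 2004-01-01 inclusive = 231, zero-padded to 231.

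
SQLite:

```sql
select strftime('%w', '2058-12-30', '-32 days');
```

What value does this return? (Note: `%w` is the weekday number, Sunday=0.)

First apply '-32 days': 2058-12-30 → 2058-11-28.
2058-11-28 is a Thursday; with Sunday=0 that is 4.

4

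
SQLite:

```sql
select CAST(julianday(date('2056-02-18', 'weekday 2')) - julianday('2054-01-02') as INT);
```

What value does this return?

781

`weekday 2` advances to the next Tuesday; 2056-02-18 is a Friday, so it moves forward to 2056-02-22.
29 days remain in January 2054 after the 2nd (31 − 2).
Full months from February 2054 through January 2056 contribute their day counts.
Then 22 days into February 2056.
Total: 29 + 28 + 31 + 30 + 31 + 30 + 31 + 31 + 30 + 31 + 30 + 31 + 31 + 28 + 31 + 30 + 31 + 30 + 31 + 31 + 30 + 31 + 30 + 31 + 31 + 22 = 781.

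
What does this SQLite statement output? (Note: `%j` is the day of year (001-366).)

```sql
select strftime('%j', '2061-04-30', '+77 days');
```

First apply '+77 days': 2061-04-30 → 2061-07-16.
Day-of-year for 2061-07-16: days since 2061-01-01 inclusive = 197, zero-padded to 197.

197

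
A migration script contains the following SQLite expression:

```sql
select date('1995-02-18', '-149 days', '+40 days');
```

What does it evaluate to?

Applying '-149 days' to 1995-02-18: counting 149 days back gives 1994-09-22.
September 1994 has 30 days; 8 remain after the 22nd, so 9 days reach 1994-10-01.
October 1994 has 31 days; 30 remain after the 1st, so 31 days reach 1994-11-01.

1994-11-01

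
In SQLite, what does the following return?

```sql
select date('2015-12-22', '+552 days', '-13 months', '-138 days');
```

2016-01-09

Applying '+552 days' to 2015-12-22: counting 552 days forward gives 2017-06-26.
Adding -13 months to 2017-06-26 gives 2016-05-26.
Applying '-138 days' to 2016-05-26: counting 138 days back gives 2016-01-09.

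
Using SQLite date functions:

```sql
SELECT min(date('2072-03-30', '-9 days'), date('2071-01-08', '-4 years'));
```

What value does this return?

2067-01-08

date('2072-03-30', '-9 days') → 2072-03-21.
date('2071-01-08', '-4 years') → 2067-01-08.
Earlier of the two is 2067-01-08.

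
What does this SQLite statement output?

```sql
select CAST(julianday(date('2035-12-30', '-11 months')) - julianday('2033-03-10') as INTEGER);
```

691

Adding -11 months to 2035-12-30 gives 2035-01-30.
21 days remain in March 2033 after the 10th (31 − 10).
Full months from April 2033 through December 2034 contribute their day counts.
Then 30 days into January 2035.
Total: 21 + 30 + 31 + 30 + 31 + 31 + 30 + 31 + 30 + 31 + 31 + 28 + 31 + 30 + 31 + 30 + 31 + 31 + 30 + 31 + 30 + 31 + 30 = 691.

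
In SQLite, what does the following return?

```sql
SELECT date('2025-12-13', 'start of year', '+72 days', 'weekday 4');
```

2025-03-20

`start of year` rewinds 2025-12-13 to 2025-01-01.
Applying '+72 days' to 2025-01-01: counting 72 days forward gives 2025-03-14.
`weekday 4` advances to the next Thursday; 2025-03-14 is a Friday, so it moves forward to 2025-03-20.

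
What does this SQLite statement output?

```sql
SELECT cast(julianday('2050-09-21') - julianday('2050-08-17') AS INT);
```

14 days remain in August 2050 after the 17th (31 − 17).
Then 21 days into September 2050.
Total: 14 + 21 = 35.

35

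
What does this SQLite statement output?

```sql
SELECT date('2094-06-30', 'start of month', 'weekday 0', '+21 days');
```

`start of month` rewinds 2094-06-30 to 2094-06-01.
`weekday 0` advances to the next Sunday; 2094-06-01 is a Tuesday, so it moves forward to 2094-06-06.
Advancing 21 more days within June lands on 2094-06-27.

2094-06-27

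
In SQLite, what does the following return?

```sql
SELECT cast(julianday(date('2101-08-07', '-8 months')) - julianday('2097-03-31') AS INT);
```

1346

Adding -8 months to 2101-08-07 gives 2100-12-07.
0 days remain in March 2097 after the 31st (31 − 31).
Full months from April 2097 through November 2100 contribute their day counts.
Then 7 days into December 2100.
Total: 0 + 30 + 31 + 30 + 31 + 31 + 30 + 31 + 30 + 31 + 31 + 28 + 31 + 30 + 31 + 30 + 31 + 31 + 30 + 31 + 30 + 31 + 31 + 28 + 31 + 30 + 31 + 30 + 31 + 31 + 30 + 31 + 30 + 31 + 31 + 28 + 31 + 30 + 31 + 30 + 31 + 31 + 30 + 31 + 30 + 7 = 1346.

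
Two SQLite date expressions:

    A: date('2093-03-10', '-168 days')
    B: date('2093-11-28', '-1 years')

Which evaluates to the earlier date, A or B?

A = 2092-09-23.
B = 2092-11-28.
A is earlier.

A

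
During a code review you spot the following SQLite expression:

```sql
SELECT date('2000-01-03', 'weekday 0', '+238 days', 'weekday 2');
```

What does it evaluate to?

`weekday 0` advances to the next Sunday; 2000-01-03 is a Monday, so it moves forward to 2000-01-09.
Applying '+238 days' to 2000-01-09: counting 238 days forward gives 2000-09-03.
`weekday 2` advances to the next Tuesday; 2000-09-03 is a Sunday, so it moves forward to 2000-09-05.

2000-09-05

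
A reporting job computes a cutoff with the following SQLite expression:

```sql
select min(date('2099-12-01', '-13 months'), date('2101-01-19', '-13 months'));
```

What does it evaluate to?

2098-11-01

date('2099-12-01', '-13 months') → 2098-11-01.
date('2101-01-19', '-13 months') → 2099-12-19.
Earlier of the two is 2098-11-01.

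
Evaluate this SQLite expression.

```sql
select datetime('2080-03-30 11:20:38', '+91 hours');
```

+91 hours from 2080-03-30 11:20:38 is 2080-04-03 06:20:38 (crosses midnight).

2080-04-03 06:20:38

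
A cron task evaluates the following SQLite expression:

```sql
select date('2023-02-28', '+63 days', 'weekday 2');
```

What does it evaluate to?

2023-05-02

Applying '+63 days' to 2023-02-28: counting 63 days forward gives 2023-05-02.
`weekday 2` advances to the next Tuesday; 2023-05-02 is already a Tuesday, so it stays at 2023-05-02.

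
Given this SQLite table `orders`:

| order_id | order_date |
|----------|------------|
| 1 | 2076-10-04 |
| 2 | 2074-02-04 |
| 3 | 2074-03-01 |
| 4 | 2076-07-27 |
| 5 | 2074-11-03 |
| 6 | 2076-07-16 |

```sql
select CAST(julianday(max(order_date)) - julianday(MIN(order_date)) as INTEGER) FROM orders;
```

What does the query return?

973

MIN = 2074-02-04, MAX = 2076-10-04.
24 days remain in February 2074 after the 4th (28 − 4).
Full months from March 2074 through September 2076 contribute their day counts.
Then 4 days into October 2076.
Total: 24 + 31 + 30 + 31 + 30 + 31 + 31 + 30 + 31 + 30 + 31 + 31 + 28 + 31 + 30 + 31 + 30 + 31 + 31 + 30 + 31 + 30 + 31 + 31 + 29 + 31 + 30 + 31 + 30 + 31 + 31 + 30 + 4 = 973.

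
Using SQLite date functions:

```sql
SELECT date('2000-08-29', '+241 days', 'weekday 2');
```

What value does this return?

Applying '+241 days' to 2000-08-29: counting 241 days forward gives 2001-04-27.
`weekday 2` advances to the next Tuesday; 2001-04-27 is a Friday, so it moves forward to 2001-05-01.

2001-05-01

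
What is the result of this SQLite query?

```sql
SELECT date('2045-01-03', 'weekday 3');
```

`weekday 3` advances to the next Wednesday; 2045-01-03 is a Tuesday, so it moves forward to 2045-01-04.

2045-01-04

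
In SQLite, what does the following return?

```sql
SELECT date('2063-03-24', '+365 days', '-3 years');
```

2061-03-23

Applying '+365 days' to 2063-03-24: counting 365 days forward gives 2064-03-23.
Adding -3 years to 2064-03-23 gives 2061-03-23.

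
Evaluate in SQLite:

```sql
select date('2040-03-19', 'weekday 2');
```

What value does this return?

2040-03-20

`weekday 2` advances to the next Tuesday; 2040-03-19 is a Monday, so it moves forward to 2040-03-20.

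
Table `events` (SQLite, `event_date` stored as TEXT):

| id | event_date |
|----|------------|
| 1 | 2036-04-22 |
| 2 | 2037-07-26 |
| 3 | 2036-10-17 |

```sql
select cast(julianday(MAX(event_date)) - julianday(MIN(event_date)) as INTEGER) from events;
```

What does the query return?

460

MIN = 2036-04-22, MAX = 2037-07-26.
8 days remain in April 2036 after the 22nd (30 − 22).
Full months from May 2036 through June 2037 contribute their day counts.
Then 26 days into July 2037.
Total: 8 + 31 + 30 + 31 + 31 + 30 + 31 + 30 + 31 + 31 + 28 + 31 + 30 + 31 + 30 + 26 = 460.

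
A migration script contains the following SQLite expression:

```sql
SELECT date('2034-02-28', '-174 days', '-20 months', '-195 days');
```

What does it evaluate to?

Applying '-174 days' to 2034-02-28: counting 174 days back gives 2033-09-07.
Adding -20 months to 2033-09-07 gives 2032-01-07.
Applying '-195 days' to 2032-01-07: counting 195 days back gives 2031-06-26.

2031-06-26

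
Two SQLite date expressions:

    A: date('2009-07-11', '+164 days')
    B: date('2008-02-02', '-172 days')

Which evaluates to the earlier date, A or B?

A = 2009-12-22.
B = 2007-08-14.
B is earlier.

B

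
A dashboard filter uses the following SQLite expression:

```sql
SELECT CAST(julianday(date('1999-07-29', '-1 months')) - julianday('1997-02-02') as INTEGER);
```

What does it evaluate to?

877

Adding -1 month to 1999-07-29 gives 1999-06-29.
26 days remain in February 1997 after the 2nd (28 − 2).
Full months from March 1997 through May 1999 contribute their day counts.
Then 29 days into June 1999.
Total: 26 + 31 + 30 + 31 + 30 + 31 + 31 + 30 + 31 + 30 + 31 + 31 + 28 + 31 + 30 + 31 + 30 + 31 + 31 + 30 + 31 + 30 + 31 + 31 + 28 + 31 + 30 + 31 + 29 = 877.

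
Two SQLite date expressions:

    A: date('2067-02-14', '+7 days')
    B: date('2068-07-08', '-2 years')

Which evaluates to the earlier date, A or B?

B

A = 2067-02-21.
B = 2066-07-08.
B is earlier.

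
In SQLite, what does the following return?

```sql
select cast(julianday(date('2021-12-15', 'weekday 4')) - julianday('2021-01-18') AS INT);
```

332

`weekday 4` advances to the next Thursday; 2021-12-15 is a Wednesday, so it moves forward to 2021-12-16.
13 days remain in January 2021 after the 18th (31 − 18).
Full months from February 2021 through November 2021 contribute their day counts.
Then 16 days into December 2021.
Total: 13 + 28 + 31 + 30 + 31 + 30 + 31 + 31 + 30 + 31 + 30 + 16 = 332.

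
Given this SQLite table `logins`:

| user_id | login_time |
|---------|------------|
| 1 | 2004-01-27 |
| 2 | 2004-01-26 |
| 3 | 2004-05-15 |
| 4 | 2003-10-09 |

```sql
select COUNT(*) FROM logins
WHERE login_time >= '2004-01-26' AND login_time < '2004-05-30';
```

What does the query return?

3

Rows in [2004-01-26, 2004-05-30): 2004-01-27, 2004-01-26, 2004-05-15 → 3 rows.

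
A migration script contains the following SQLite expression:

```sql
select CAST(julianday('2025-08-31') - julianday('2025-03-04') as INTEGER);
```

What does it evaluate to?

27 days remain in March 2025 after the 4th (31 − 4).
April 2025: 30 days.
May 2025: 31 days.
June 2025: 30 days.
July 2025: 31 days.
Then 31 days into August 2025.
Total: 27 + 30 + 31 + 30 + 31 + 31 = 180.

180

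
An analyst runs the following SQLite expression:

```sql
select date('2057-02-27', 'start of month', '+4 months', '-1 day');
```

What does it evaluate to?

2057-05-31

`start of month` rewinds 2057-02-27 to 2057-02-01.
Adding +4 months to 2057-02-01 gives 2057-06-01.
Going back 1 day from 2057-06-01 reaches 2057-05-31 (last day of May, 31 days).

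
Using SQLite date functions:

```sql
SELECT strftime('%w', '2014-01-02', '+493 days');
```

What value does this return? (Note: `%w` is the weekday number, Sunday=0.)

First apply '+493 days': 2014-01-02 → 2015-05-10.
2015-05-10 is a Sunday; with Sunday=0 that is 0.

0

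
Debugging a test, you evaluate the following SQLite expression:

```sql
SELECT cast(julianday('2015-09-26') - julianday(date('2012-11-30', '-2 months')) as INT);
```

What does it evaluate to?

1091

Adding -2 months to 2012-11-30 gives 2012-09-30.
0 days remain in September 2012 after the 30th (30 − 30).
Full months from October 2012 through August 2015 contribute their day counts.
Then 26 days into September 2015.
Total: 0 + 31 + 30 + 31 + 31 + 28 + 31 + 30 + 31 + 30 + 31 + 31 + 30 + 31 + 30 + 31 + 31 + 28 + 31 + 30 + 31 + 30 + 31 + 31 + 30 + 31 + 30 + 31 + 31 + 28 + 31 + 30 + 31 + 30 + 31 + 31 + 26 = 1091.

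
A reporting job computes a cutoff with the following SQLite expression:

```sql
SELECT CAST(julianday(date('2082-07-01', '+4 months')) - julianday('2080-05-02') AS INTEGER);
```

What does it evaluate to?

913

Adding +4 months to 2082-07-01 gives 2082-11-01.
29 days remain in May 2080 after the 2nd (31 − 2).
Full months from June 2080 through October 2082 contribute their day counts.
Then 1 day into November 2082.
Total: 29 + 30 + 31 + 31 + 30 + 31 + 30 + 31 + 31 + 28 + 31 + 30 + 31 + 30 + 31 + 31 + 30 + 31 + 30 + 31 + 31 + 28 + 31 + 30 + 31 + 30 + 31 + 31 + 30 + 31 + 1 = 913.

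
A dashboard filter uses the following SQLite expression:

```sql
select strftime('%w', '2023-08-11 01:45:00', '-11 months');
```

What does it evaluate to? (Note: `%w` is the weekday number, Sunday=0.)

0

First apply '-11 months': 2023-08-11 01:45:00 → 2022-09-11 01:45:00.
2022-09-11 is a Sunday; with Sunday=0 that is 0.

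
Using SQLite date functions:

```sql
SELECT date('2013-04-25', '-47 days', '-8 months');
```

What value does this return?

2012-07-09

Applying '-47 days' to 2013-04-25: counting 47 days back gives 2013-03-09.
Adding -8 months to 2013-03-09 gives 2012-07-09.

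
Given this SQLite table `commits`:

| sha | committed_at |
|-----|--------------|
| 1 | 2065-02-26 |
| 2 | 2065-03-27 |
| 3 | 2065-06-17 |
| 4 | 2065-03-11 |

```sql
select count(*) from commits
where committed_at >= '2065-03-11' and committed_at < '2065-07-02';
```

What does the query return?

Rows in [2065-03-11, 2065-07-02): 2065-03-27, 2065-06-17, 2065-03-11 → 3 rows.

3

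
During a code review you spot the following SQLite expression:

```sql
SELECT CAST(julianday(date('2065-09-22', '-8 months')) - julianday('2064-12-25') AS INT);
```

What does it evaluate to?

Adding -8 months to 2065-09-22 gives 2065-01-22.
6 days remain in December 2064 after the 25th (31 − 25).
Then 22 days into January 2065.
Total: 6 + 22 = 28.

28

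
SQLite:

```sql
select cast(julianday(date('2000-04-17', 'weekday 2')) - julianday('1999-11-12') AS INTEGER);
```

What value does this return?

158

`weekday 2` advances to the next Tuesday; 2000-04-17 is a Monday, so it moves forward to 2000-04-18.
18 days remain in November 1999 after the 12th (30 − 12).
December 1999: 31 days.
January 2000: 31 days.
February 2000: 29 days (leap year).
March 2000: 31 days.
Then 18 days into April 2000.
Total: 18 + 31 + 31 + 29 + 31 + 18 = 158.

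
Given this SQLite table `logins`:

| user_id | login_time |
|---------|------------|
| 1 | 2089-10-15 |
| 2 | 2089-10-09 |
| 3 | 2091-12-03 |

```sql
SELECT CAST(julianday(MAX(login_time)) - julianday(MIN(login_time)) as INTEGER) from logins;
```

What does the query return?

785

MIN = 2089-10-09, MAX = 2091-12-03.
22 days remain in October 2089 after the 9th (31 − 9).
Full months from November 2089 through November 2091 contribute their day counts.
Then 3 days into December 2091.
Total: 22 + 30 + 31 + 31 + 28 + 31 + 30 + 31 + 30 + 31 + 31 + 30 + 31 + 30 + 31 + 31 + 28 + 31 + 30 + 31 + 30 + 31 + 31 + 30 + 31 + 30 + 3 = 785.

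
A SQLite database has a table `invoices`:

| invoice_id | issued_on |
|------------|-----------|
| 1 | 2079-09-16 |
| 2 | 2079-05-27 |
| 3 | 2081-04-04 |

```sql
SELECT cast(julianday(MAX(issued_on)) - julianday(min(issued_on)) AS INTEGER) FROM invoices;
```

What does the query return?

MIN = 2079-05-27, MAX = 2081-04-04.
4 days remain in May 2079 after the 27th (31 − 27).
Full months from June 2079 through March 2081 contribute their day counts.
Then 4 days into April 2081.
Total: 4 + 30 + 31 + 31 + 30 + 31 + 30 + 31 + 31 + 29 + 31 + 30 + 31 + 30 + 31 + 31 + 30 + 31 + 30 + 31 + 31 + 28 + 31 + 4 = 678.

678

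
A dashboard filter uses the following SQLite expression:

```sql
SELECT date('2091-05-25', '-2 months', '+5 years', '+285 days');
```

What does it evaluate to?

Adding -2 months to 2091-05-25 gives 2091-03-25.
Adding +5 years to 2091-03-25 gives 2096-03-25.
Applying '+285 days' to 2096-03-25: counting 285 days forward gives 2097-01-04.

2097-01-04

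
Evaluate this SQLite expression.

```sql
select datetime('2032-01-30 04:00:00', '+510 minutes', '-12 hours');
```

2032-01-30 00:30:00

510 minutes = 8h 30m; +510 minutes from 2032-01-30 04:00:00 is 2032-01-30 12:30:00.
-12 hours from 2032-01-30 12:30:00 is 2032-01-30 00:30:00.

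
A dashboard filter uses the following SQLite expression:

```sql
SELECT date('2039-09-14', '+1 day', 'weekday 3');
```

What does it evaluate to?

Advancing 1 more day within September lands on 2039-09-15.
`weekday 3` advances to the next Wednesday; 2039-09-15 is a Thursday, so it moves forward to 2039-09-21.

2039-09-21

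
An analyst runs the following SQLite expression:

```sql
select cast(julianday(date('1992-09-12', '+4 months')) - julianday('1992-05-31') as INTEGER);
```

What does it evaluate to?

Adding +4 months to 1992-09-12 gives 1993-01-12.
0 days remain in May 1992 after the 31st (31 − 31).
Full months from June 1992 through December 1992 contribute their day counts.
Then 12 days into January 1993.
Total: 0 + 30 + 31 + 31 + 30 + 31 + 30 + 31 + 12 = 226.

226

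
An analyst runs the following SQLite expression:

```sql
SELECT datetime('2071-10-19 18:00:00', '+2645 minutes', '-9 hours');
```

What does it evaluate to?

2071-10-21 05:05:00

2645 minutes = 44h 5m; +2645 minutes from 2071-10-19 18:00:00 is 2071-10-21 14:05:00 (crosses midnight).
-9 hours from 2071-10-21 14:05:00 is 2071-10-21 05:05:00.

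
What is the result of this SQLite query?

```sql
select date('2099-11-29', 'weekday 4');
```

2099-12-03

`weekday 4` advances to the next Thursday; 2099-11-29 is a Sunday, so it moves forward to 2099-12-03.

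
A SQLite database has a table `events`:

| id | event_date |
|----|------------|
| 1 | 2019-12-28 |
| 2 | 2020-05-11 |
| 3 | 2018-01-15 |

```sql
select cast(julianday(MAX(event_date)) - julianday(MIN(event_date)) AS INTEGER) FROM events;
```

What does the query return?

847

MIN = 2018-01-15, MAX = 2020-05-11.
16 days remain in January 2018 after the 15th (31 − 15).
Full months from February 2018 through April 2020 contribute their day counts.
Then 11 days into May 2020.
Total: 16 + 28 + 31 + 30 + 31 + 30 + 31 + 31 + 30 + 31 + 30 + 31 + 31 + 28 + 31 + 30 + 31 + 30 + 31 + 31 + 30 + 31 + 30 + 31 + 31 + 29 + 31 + 30 + 11 = 847.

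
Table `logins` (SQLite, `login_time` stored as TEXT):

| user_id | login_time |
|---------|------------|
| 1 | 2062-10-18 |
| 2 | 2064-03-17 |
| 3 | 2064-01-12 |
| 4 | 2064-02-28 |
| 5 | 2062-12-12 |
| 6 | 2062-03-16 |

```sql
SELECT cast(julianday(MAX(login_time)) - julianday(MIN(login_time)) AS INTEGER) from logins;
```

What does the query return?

MIN = 2062-03-16, MAX = 2064-03-17.
15 days remain in March 2062 after the 16th (31 − 16).
Full months from April 2062 through February 2064 contribute their day counts.
Then 17 days into March 2064.
Total: 15 + 30 + 31 + 30 + 31 + 31 + 30 + 31 + 30 + 31 + 31 + 28 + 31 + 30 + 31 + 30 + 31 + 31 + 30 + 31 + 30 + 31 + 31 + 29 + 17 = 732.

732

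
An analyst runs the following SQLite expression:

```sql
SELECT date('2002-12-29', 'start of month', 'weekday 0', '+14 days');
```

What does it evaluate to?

2002-12-15

`start of month` rewinds 2002-12-29 to 2002-12-01.
`weekday 0` advances to the next Sunday; 2002-12-01 is already a Sunday, so it stays at 2002-12-01.
Advancing 14 more days within December lands on 2002-12-15.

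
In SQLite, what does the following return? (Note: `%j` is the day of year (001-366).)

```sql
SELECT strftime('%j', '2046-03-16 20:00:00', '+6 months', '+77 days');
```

First apply '+6 months', '+77 days': 2046-03-16 20:00:00 → 2046-12-02 20:00:00.
Day-of-year for 2046-12-02: days since 2046-01-01 inclusive = 336, zero-padded to 336.

336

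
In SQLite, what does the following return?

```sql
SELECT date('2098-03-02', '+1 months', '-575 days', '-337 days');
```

2095-10-03

Adding +1 month to 2098-03-02 gives 2098-04-02.
Applying '-575 days' to 2098-04-02: counting 575 days back gives 2096-09-04.
Applying '-337 days' to 2096-09-04: counting 337 days back gives 2095-10-03.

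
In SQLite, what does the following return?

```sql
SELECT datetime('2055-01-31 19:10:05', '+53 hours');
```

2055-02-03 00:10:05

+53 hours from 2055-01-31 19:10:05 is 2055-02-03 00:10:05 (crosses midnight).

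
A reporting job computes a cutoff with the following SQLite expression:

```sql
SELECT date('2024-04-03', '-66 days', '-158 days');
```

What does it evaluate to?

Applying '-66 days' to 2024-04-03: counting 66 days back gives 2024-01-28.
Applying '-158 days' to 2024-01-28: counting 158 days back gives 2023-08-23.

2023-08-23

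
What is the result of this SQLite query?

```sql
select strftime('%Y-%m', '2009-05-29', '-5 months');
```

First apply '-5 months': 2009-05-29 → 2008-12-29.
`%Y-%m` extracts the year-month: 2008-12.

2008-12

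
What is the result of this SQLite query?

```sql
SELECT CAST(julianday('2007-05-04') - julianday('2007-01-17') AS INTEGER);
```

14 days remain in January 2007 after the 17th (31 − 17).
February 2007: 28 days.
March 2007: 31 days.
April 2007: 30 days.
Then 4 days into May 2007.
Total: 14 + 28 + 31 + 30 + 4 = 107.

107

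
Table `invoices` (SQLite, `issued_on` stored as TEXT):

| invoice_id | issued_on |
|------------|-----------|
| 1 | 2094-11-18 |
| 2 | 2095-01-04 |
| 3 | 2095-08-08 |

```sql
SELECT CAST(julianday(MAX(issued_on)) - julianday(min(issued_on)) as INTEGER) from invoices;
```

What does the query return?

263

MIN = 2094-11-18, MAX = 2095-08-08.
12 days remain in November 2094 after the 18th (30 − 18).
Full months from December 2094 through July 2095 contribute their day counts.
Then 8 days into August 2095.
Total: 12 + 31 + 31 + 28 + 31 + 30 + 31 + 30 + 31 + 8 = 263.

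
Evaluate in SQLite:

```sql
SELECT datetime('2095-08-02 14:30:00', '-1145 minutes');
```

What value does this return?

1145 minutes = 19h 5m; -1145 minutes from 2095-08-02 14:30:00 is 2095-08-01 19:25:00 (crosses midnight).

2095-08-01 19:25:00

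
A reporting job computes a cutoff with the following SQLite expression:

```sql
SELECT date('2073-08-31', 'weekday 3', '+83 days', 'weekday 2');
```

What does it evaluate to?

2073-11-28

`weekday 3` advances to the next Wednesday; 2073-08-31 is a Thursday, so it moves forward to 2073-09-06.
Applying '+83 days' to 2073-09-06: counting 83 days forward gives 2073-11-28.
`weekday 2` advances to the next Tuesday; 2073-11-28 is already a Tuesday, so it stays at 2073-11-28.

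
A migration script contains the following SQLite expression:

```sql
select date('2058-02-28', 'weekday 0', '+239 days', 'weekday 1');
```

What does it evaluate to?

2058-10-28

`weekday 0` advances to the next Sunday; 2058-02-28 is a Thursday, so it moves forward to 2058-03-03.
Applying '+239 days' to 2058-03-03: counting 239 days forward gives 2058-10-28.
`weekday 1` advances to the next Monday; 2058-10-28 is already a Monday, so it stays at 2058-10-28.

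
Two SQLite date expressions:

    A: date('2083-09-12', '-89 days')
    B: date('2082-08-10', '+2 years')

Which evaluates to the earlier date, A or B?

A = 2083-06-15.
B = 2084-08-10.
A is earlier.

A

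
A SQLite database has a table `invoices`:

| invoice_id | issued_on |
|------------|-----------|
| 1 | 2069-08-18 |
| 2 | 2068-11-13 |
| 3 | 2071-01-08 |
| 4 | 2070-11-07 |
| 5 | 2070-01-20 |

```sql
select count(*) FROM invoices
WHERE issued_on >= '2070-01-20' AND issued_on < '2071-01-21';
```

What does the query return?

3

Rows in [2070-01-20, 2071-01-21): 2071-01-08, 2070-11-07, 2070-01-20 → 3 rows.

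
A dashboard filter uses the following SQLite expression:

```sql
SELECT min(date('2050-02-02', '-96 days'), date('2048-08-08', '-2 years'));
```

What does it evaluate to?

2046-08-08

date('2050-02-02', '-96 days') → 2049-10-29.
date('2048-08-08', '-2 years') → 2046-08-08.
Earlier of the two is 2046-08-08.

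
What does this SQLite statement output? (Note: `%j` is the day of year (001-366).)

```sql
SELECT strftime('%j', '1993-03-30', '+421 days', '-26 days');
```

119

First apply '+421 days', '-26 days': 1993-03-30 → 1994-04-29.
Day-of-year for 1994-04-29: days since 1994-01-01 inclusive = 119, zero-padded to 119.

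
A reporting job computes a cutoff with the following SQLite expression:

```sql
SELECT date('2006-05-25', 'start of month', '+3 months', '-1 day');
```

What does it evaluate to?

2006-07-31

`start of month` rewinds 2006-05-25 to 2006-05-01.
Adding +3 months to 2006-05-01 gives 2006-08-01.
Going back 1 day from 2006-08-01 reaches 2006-07-31 (last day of July, 31 days).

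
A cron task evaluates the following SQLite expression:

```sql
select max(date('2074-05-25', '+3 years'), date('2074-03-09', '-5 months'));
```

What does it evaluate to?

2077-05-25

date('2074-05-25', '+3 years') → 2077-05-25.
date('2074-03-09', '-5 months') → 2073-10-09.
Later of the two is 2077-05-25.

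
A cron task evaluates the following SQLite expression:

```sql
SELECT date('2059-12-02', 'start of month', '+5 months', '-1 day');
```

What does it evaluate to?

`start of month` rewinds 2059-12-02 to 2059-12-01.
Adding +5 months to 2059-12-01 gives 2060-05-01.
Going back 1 day from 2060-05-01 reaches 2060-04-30 (last day of April, 30 days).

2060-04-30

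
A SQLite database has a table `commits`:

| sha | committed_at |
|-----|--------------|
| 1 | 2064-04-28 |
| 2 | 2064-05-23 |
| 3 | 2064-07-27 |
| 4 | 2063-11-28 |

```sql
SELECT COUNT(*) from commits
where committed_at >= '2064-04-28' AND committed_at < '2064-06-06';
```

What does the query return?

Rows in [2064-04-28, 2064-06-06): 2064-04-28, 2064-05-23 → 2 rows.

2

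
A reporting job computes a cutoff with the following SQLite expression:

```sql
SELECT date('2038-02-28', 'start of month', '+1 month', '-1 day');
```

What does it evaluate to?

`start of month` rewinds 2038-02-28 to 2038-02-01.
Adding +1 month to 2038-02-01 gives 2038-03-01.
Going back 1 day from 2038-03-01 reaches 2038-02-28 (last day of February, 28 days).

2038-02-28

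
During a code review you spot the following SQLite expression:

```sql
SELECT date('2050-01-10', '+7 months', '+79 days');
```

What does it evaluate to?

2050-10-28

Adding +7 months to 2050-01-10 gives 2050-08-10.
Applying '+79 days' to 2050-08-10: counting 79 days forward gives 2050-10-28.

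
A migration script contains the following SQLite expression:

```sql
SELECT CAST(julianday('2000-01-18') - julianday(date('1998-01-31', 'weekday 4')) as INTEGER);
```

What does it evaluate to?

`weekday 4` advances to the next Thursday; 1998-01-31 is a Saturday, so it moves forward to 1998-02-05.
23 days remain in February 1998 after the 5th (28 − 5).
Full months from March 1998 through December 1999 contribute their day counts.
Then 18 days into January 2000.
Total: 23 + 31 + 30 + 31 + 30 + 31 + 31 + 30 + 31 + 30 + 31 + 31 + 28 + 31 + 30 + 31 + 30 + 31 + 31 + 30 + 31 + 30 + 31 + 18 = 712.

712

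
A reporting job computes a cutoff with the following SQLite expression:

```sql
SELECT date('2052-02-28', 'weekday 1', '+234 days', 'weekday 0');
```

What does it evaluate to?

`weekday 1` advances to the next Monday; 2052-02-28 is a Wednesday, so it moves forward to 2052-03-04.
Applying '+234 days' to 2052-03-04: counting 234 days forward gives 2052-10-24.
`weekday 0` advances to the next Sunday; 2052-10-24 is a Thursday, so it moves forward to 2052-10-27.

2052-10-27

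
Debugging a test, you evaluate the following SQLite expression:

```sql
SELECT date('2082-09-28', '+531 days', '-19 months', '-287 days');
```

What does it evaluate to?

2081-10-29

Applying '+531 days' to 2082-09-28: counting 531 days forward gives 2084-03-12.
Adding -19 months to 2084-03-12 gives 2082-08-12.
Applying '-287 days' to 2082-08-12: counting 287 days back gives 2081-10-29.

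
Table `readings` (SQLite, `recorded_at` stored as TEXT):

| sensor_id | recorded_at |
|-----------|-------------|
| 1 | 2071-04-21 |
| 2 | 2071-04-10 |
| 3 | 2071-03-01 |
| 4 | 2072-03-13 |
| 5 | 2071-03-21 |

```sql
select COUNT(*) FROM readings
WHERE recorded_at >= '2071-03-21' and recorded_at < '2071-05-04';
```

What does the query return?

Rows in [2071-03-21, 2071-05-04): 2071-04-21, 2071-04-10, 2071-03-21 → 3 rows.

3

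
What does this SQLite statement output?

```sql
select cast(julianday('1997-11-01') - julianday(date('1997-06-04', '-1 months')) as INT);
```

Adding -1 month to 1997-06-04 gives 1997-05-04.
27 days remain in May 1997 after the 4th (31 − 4).
June 1997: 30 days.
July 1997: 31 days.
August 1997: 31 days.
September 1997: 30 days.
October 1997: 31 days.
Then 1 day into November 1997.
Total: 27 + 30 + 31 + 31 + 30 + 31 + 1 = 181.

181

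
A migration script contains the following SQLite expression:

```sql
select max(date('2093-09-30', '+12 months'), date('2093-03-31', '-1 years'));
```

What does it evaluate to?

2094-09-30

date('2093-09-30', '+12 months') → 2094-09-30.
date('2093-03-31', '-1 years') → 2092-03-31.
Later of the two is 2094-09-30.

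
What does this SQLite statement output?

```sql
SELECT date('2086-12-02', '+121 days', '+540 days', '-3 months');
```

2088-06-23

Applying '+121 days' to 2086-12-02: counting 121 days forward gives 2087-04-02.
Applying '+540 days' to 2087-04-02: counting 540 days forward gives 2088-09-23.
Adding -3 months to 2088-09-23 gives 2088-06-23.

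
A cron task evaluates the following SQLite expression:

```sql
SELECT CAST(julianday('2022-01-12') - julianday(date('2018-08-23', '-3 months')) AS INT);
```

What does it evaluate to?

1330

Adding -3 months to 2018-08-23 gives 2018-05-23.
8 days remain in May 2018 after the 23rd (31 − 23).
Full months from June 2018 through December 2021 contribute their day counts.
Then 12 days into January 2022.
Total: 8 + 30 + 31 + 31 + 30 + 31 + 30 + 31 + 31 + 28 + 31 + 30 + 31 + 30 + 31 + 31 + 30 + 31 + 30 + 31 + 31 + 29 + 31 + 30 + 31 + 30 + 31 + 31 + 30 + 31 + 30 + 31 + 31 + 28 + 31 + 30 + 31 + 30 + 31 + 31 + 30 + 31 + 30 + 31 + 12 = 1330.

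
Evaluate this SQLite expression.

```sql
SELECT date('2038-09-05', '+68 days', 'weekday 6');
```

Applying '+68 days' to 2038-09-05: counting 68 days forward gives 2038-11-12.
`weekday 6` advances to the next Saturday; 2038-11-12 is a Friday, so it moves forward to 2038-11-13.

2038-11-13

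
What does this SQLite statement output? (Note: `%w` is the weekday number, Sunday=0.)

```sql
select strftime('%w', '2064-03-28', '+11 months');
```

6

First apply '+11 months': 2064-03-28 → 2065-02-28.
2065-02-28 is a Saturday; with Sunday=0 that is 6.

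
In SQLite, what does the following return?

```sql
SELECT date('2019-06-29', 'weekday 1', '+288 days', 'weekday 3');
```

`weekday 1` advances to the next Monday; 2019-06-29 is a Saturday, so it moves forward to 2019-07-01.
Applying '+288 days' to 2019-07-01: counting 288 days forward gives 2020-04-14.
`weekday 3` advances to the next Wednesday; 2020-04-14 is a Tuesday, so it moves forward to 2020-04-15.

2020-04-15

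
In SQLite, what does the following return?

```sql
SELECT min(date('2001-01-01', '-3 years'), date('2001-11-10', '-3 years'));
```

date('2001-01-01', '-3 years') → 1998-01-01.
date('2001-11-10', '-3 years') → 1998-11-10.
Earlier of the two is 1998-01-01.

1998-01-01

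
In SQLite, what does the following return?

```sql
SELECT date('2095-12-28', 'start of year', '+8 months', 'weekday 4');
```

`start of year` rewinds 2095-12-28 to 2095-01-01.
Adding +8 months to 2095-01-01 gives 2095-09-01.
`weekday 4` advances to the next Thursday; 2095-09-01 is already a Thursday, so it stays at 2095-09-01.

2095-09-01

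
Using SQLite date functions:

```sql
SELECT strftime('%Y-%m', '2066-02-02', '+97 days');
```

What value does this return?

2066-05

First apply '+97 days': 2066-02-02 → 2066-05-10.
`%Y-%m` extracts the year-month: 2066-05.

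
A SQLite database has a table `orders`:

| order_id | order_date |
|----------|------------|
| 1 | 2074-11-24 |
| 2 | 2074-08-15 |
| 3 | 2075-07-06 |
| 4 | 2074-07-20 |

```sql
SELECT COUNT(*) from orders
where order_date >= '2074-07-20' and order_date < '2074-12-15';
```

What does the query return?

Rows in [2074-07-20, 2074-12-15): 2074-11-24, 2074-08-15, 2074-07-20 → 3 rows.

3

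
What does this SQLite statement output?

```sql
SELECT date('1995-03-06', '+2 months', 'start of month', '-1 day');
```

Adding +2 months to 1995-03-06 gives 1995-05-06.
`start of month` rewinds 1995-05-06 to 1995-05-01.
Going back 1 day from 1995-05-01 reaches 1995-04-30 (last day of April, 30 days).

1995-04-30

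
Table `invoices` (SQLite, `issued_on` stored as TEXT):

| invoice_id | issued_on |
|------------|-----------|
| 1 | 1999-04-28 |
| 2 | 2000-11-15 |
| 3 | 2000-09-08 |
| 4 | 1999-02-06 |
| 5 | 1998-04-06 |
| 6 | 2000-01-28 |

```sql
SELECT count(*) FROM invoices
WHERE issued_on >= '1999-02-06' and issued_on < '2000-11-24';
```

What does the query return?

Rows in [1999-02-06, 2000-11-24): 1999-04-28, 2000-11-15, 2000-09-08, 1999-02-06, 2000-01-28 → 5 rows.

5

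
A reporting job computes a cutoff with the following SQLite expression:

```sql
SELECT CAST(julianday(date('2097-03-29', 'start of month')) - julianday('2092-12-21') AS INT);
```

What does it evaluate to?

1531

`start of month` rewinds 2097-03-29 to 2097-03-01.
10 days remain in December 2092 after the 21st (31 − 21).
Full months from January 2093 through February 2097 contribute their day counts.
Then 1 day into March 2097.
Total: 10 + 31 + 28 + 31 + 30 + 31 + 30 + 31 + 31 + 30 + 31 + 30 + 31 + 31 + 28 + 31 + 30 + 31 + 30 + 31 + 31 + 30 + 31 + 30 + 31 + 31 + 28 + 31 + 30 + 31 + 30 + 31 + 31 + 30 + 31 + 30 + 31 + 31 + 29 + 31 + 30 + 31 + 30 + 31 + 31 + 30 + 31 + 30 + 31 + 31 + 28 + 1 = 1531.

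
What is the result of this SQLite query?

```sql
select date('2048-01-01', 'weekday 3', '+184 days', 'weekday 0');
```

`weekday 3` advances to the next Wednesday; 2048-01-01 is already a Wednesday, so it stays at 2048-01-01.
Applying '+184 days' to 2048-01-01: counting 184 days forward gives 2048-07-03.
`weekday 0` advances to the next Sunday; 2048-07-03 is a Friday, so it moves forward to 2048-07-05.

2048-07-05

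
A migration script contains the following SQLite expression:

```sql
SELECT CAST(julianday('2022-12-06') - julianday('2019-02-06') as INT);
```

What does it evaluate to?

22 days remain in February 2019 after the 6th (28 − 6).
Full months from March 2019 through November 2022 contribute their day counts.
Then 6 days into December 2022.
Total: 22 + 31 + 30 + 31 + 30 + 31 + 31 + 30 + 31 + 30 + 31 + 31 + 29 + 31 + 30 + 31 + 30 + 31 + 31 + 30 + 31 + 30 + 31 + 31 + 28 + 31 + 30 + 31 + 30 + 31 + 31 + 30 + 31 + 30 + 31 + 31 + 28 + 31 + 30 + 31 + 30 + 31 + 31 + 30 + 31 + 30 + 6 = 1399.

1399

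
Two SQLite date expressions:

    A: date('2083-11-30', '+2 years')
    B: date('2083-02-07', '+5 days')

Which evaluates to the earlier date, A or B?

B

A = 2085-11-30.
B = 2083-02-12.
B is earlier.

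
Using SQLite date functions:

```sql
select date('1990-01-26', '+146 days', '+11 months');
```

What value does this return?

1991-05-21

Applying '+146 days' to 1990-01-26: counting 146 days forward gives 1990-06-21.
Adding +11 months to 1990-06-21 gives 1991-05-21.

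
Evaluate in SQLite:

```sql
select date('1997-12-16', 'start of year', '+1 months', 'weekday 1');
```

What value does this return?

`start of year` rewinds 1997-12-16 to 1997-01-01.
Adding +1 month to 1997-01-01 gives 1997-02-01.
`weekday 1` advances to the next Monday; 1997-02-01 is a Saturday, so it moves forward to 1997-02-03.

1997-02-03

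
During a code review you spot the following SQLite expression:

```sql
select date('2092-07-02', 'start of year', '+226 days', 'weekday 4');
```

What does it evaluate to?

`start of year` rewinds 2092-07-02 to 2092-01-01.
Applying '+226 days' to 2092-01-01: counting 226 days forward gives 2092-08-14.
`weekday 4` advances to the next Thursday; 2092-08-14 is already a Thursday, so it stays at 2092-08-14.

2092-08-14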